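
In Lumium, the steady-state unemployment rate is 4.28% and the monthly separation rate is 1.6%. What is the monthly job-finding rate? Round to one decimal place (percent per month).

Job-finding rate ≈ 35.8% per month.

From u* = s/(s+f): f = s·(1−u)/u.
f = 1.6 × (1 − 0.0428) / 0.0428 = 1.5315 / 0.0428 ≈ 35.8% per month.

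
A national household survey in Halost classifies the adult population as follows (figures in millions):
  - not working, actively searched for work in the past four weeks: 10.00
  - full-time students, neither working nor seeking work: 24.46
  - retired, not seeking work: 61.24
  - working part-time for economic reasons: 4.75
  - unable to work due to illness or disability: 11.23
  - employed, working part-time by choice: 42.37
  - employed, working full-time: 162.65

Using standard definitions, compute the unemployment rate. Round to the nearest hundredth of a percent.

Unemployment rate ≈ 4.55%.

Employed = 4.75 + 42.37 + 162.65 = 209.77 million (anyone who worked, including part-time for economic reasons, counts as employed).
Unemployed = 10.00 million.
Labor force = 209.77 + 10.00 = 219.77 million.
Unemployment rate = 10.00 / 219.77 = 4.55%.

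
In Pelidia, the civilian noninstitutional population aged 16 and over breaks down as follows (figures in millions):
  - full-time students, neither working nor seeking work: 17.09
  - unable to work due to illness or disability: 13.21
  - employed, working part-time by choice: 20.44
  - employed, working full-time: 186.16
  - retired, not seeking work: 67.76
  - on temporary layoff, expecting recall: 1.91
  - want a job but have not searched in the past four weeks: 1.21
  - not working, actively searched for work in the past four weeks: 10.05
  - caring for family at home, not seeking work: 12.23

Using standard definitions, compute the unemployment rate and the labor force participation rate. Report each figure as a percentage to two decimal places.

Unemployment rate ≈ 5.47%; labor force participation rate ≈ 66.22%.

Employed = 20.44 + 186.16 = 206.60 million.
Unemployed = 1.91 + 10.05 = 11.96 million (jobless and actively searching, or on temporary layoff).
Labor force = 206.60 + 11.96 = 218.56 million.
Not in labor force = 17.09 + 13.21 + 67.76 + 1.21 + 12.23 = 111.50 million (those not working and not actively searching are outside the labor force — including those who want a job but have given up searching).
Civilian working-age population = 218.56 + 111.50 = 330.06 million.
Unemployment rate = 11.96 / 218.56 = 5.47%.
Labor force participation rate = 218.56 / 330.06 = 66.22%.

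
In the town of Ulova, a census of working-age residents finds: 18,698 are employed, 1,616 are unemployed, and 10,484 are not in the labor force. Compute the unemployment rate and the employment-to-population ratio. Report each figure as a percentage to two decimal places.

Labor force = employed + unemployed = 18,698 + 1,616 = 20,314.
Working-age population = 20,314 + 10,484 = 30,798.
Unemployment rate = 1,616 / 20,314 = 7.96%.
Employment-population ratio = 18,698 / 30,798 = 60.71%.

Unemployment rate ≈ 7.96%; employment-population ratio ≈ 60.71%.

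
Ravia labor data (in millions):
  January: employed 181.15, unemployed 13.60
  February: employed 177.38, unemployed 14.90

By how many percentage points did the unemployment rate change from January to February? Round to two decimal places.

January: labor force = 181.15 + 13.60 = 194.75; u = 13.60/194.75 = 6.98%.
February: labor force = 177.38 + 14.90 = 192.28; u = 14.90/192.28 = 7.75%.
Change = 7.75% − 6.98% = +0.77 pp.

The unemployment rate changed by +0.77 percentage points.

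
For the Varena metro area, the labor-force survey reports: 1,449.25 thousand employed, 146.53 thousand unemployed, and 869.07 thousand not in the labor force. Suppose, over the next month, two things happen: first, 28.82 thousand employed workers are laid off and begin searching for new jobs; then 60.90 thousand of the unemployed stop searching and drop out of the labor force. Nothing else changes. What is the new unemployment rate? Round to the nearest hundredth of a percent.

Initially, labor force = 1,449.25 + 146.53 = 1,595.78 thousand, so u = 146.53/1,595.78 = 9.18%.
After the first change, employed falls and unemployed rises by 28.82; labor force unchanged → E = 1,420.43, U = 175.35, labor force = 1,595.78 thousand.
After the second change, unemployed and labor force both fall by 60.90 → E = 1,420.43, U = 114.45, labor force = 1,534.88 thousand.
New unemployment rate = 114.45 / 1,534.88 = 7.46%.

New unemployment rate ≈ 7.46%.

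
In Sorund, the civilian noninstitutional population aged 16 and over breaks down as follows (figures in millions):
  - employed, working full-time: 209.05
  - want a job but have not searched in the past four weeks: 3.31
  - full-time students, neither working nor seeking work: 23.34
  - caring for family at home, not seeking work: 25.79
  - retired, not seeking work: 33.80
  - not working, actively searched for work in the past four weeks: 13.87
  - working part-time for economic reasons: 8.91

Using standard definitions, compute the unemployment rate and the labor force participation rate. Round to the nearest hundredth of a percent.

Employed = 209.05 + 8.91 = 217.96 million (anyone who worked, including part-time for economic reasons, counts as employed).
Unemployed = 13.87 million.
Labor force = 217.96 + 13.87 = 231.83 million.
Not in labor force = 3.31 + 23.34 + 25.79 + 33.80 = 86.24 million (those not working and not actively searching are outside the labor force — including those who want a job but have given up searching).
Civilian working-age population = 231.83 + 86.24 = 318.07 million.
Unemployment rate = 13.87 / 231.83 = 5.98%.
Labor force participation rate = 231.83 / 318.07 = 72.89%.

Unemployment rate ≈ 5.98%; labor force participation rate ≈ 72.89%.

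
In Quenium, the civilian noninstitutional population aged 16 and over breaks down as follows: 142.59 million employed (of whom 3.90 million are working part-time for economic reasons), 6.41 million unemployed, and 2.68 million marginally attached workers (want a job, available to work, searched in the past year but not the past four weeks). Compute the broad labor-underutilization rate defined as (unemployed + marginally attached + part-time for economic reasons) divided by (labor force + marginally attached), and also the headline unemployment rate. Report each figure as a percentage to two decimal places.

Labor force = 142.59 + 6.41 = 149.00 million.
Numerator = 6.41 + 2.68 + 3.90 = 12.99 million.
Denominator = 149.00 + 2.68 = 151.68 million.
Broad rate = 12.99 / 151.68 = 8.56%.
Headline unemployment rate = 6.41 / 149.00 = 4.30%.

Broad underutilization rate ≈ 8.56%; headline unemployment rate ≈ 4.30%.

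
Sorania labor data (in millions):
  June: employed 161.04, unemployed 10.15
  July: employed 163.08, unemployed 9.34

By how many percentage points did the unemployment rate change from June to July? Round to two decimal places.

The unemployment rate changed by −0.51 percentage points.

June: labor force = 161.04 + 10.15 = 171.19; u = 10.15/171.19 = 5.93%.
July: labor force = 163.08 + 9.34 = 172.42; u = 9.34/172.42 = 5.42%.
Change = 5.42% − 5.93% = −0.51 pp.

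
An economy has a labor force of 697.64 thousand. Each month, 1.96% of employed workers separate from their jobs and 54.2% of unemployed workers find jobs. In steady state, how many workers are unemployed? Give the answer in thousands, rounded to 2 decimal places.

About 24.35 thousand are unemployed in steady state.

Steady-state unemployment rate u* = s/(s+f) = 1.96/(1.96+54.2) = 0.034900.
Unemployed = u* × labor force = 0.034900 × 697.64 ≈ 24.35 thousand.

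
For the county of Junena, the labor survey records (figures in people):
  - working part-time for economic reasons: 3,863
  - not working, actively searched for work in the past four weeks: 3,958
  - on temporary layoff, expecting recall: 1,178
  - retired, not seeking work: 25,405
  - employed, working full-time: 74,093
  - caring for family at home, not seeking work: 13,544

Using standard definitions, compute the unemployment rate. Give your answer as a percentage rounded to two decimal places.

Employed = 3,863 + 74,093 = 77,956 (anyone who worked, including part-time for economic reasons, counts as employed).
Unemployed = 3,958 + 1,178 = 5,136 (jobless and actively searching, or on temporary layoff).
Labor force = 77,956 + 5,136 = 83,092.
Unemployment rate = 5,136 / 83,092 = 6.18%.

Unemployment rate ≈ 6.18%.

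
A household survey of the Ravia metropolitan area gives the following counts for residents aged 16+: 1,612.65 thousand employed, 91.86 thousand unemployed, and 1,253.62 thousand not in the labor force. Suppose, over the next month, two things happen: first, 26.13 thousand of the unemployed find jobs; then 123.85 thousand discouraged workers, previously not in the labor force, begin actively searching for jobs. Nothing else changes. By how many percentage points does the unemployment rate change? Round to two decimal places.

The unemployment rate changes by +4.98 percentage points.

Initially, labor force = 1,612.65 + 91.86 = 1,704.51 thousand, so u = 91.86/1,704.51 = 5.39%.
After the first change, unemployed falls and employed rises by 26.13; labor force unchanged → E = 1,638.78, U = 65.73, labor force = 1,704.51 thousand.
After the second change, unemployed and labor force both rise by 123.85 → E = 1,638.78, U = 189.58, labor force = 1,828.36 thousand.
New unemployment rate = 189.58 / 1,828.36 = 10.37%.
Change = 10.37% − 5.39% = +4.98 percentage points.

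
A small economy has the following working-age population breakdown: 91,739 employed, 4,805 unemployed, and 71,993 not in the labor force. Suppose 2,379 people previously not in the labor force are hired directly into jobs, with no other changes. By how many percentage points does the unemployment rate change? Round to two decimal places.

Initially, labor force = 91,739 + 4,805 = 96,544, so u = 4,805/96,544 = 4.98%.
After the change, employed and labor force both rise by 2,379; unemployed unchanged → E = 94,118, U = 4,805, labor force = 98,923.
New unemployment rate = 4,805 / 98,923 = 4.86%.
Change = 4.86% − 4.98% = −0.12 percentage points.

The unemployment rate changes by −0.12 percentage points.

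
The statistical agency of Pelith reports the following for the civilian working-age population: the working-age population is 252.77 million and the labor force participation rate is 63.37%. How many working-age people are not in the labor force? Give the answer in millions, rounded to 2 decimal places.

About 92.59 million are not in the labor force.

Share not in the labor force = 1 − 0.6337 = 0.3663.
Not in labor force = 0.3663 × 252.77 ≈ 92.59 million.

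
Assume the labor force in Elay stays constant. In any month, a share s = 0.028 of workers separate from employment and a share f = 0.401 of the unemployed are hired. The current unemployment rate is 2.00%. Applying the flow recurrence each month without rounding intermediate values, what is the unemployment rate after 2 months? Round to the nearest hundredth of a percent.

Unemployment rate after two months ≈ 5.05%.

With a fixed labor force, u_{t+1} = u_t + s·(1−u_t) − f·u_t = u_t·(1−s−f) + s.
Here 1−s−f = 0.571 and s = 0.028.
u_1 = 0.020000 × 0.571 + 0.028 = 0.039420.
u_2 = 0.039420 × 0.571 + 0.028 = 0.050509.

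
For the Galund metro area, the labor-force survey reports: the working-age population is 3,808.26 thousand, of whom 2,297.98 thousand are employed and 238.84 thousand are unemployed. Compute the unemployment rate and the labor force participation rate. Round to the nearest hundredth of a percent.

Labor force = employed + unemployed = 2,297.98 + 238.84 = 2,536.82 thousand.
Unemployment rate = 238.84 / 2,536.82 = 9.41%.
Labor force participation rate = 2,536.82 / 3,808.26 = 66.61%.

Unemployment rate ≈ 9.41%; labor force participation rate ≈ 66.61%.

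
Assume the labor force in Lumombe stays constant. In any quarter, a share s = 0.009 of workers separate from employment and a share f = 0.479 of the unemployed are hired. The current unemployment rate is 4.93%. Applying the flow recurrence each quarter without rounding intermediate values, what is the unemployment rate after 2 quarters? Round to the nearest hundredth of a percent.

Unemployment rate after two quarters ≈ 2.65%.

With a fixed labor force, u_{t+1} = u_t + s·(1−u_t) − f·u_t = u_t·(1−s−f) + s.
Here 1−s−f = 0.512 and s = 0.009.
u_1 = 0.049300 × 0.512 + 0.009 = 0.034242.
u_2 = 0.034242 × 0.512 + 0.009 = 0.026532.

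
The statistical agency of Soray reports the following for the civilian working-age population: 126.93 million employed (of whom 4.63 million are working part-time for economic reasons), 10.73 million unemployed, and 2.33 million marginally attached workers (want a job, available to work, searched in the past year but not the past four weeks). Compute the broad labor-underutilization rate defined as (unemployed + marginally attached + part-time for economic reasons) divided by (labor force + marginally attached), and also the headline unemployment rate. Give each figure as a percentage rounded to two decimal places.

Broad underutilization rate ≈ 12.64%; headline unemployment rate ≈ 7.79%.

Labor force = 126.93 + 10.73 = 137.66 million.
Numerator = 10.73 + 2.33 + 4.63 = 17.69 million.
Denominator = 137.66 + 2.33 = 139.99 million.
Broad rate = 17.69 / 139.99 = 12.64%.
Headline unemployment rate = 10.73 / 137.66 = 7.79%.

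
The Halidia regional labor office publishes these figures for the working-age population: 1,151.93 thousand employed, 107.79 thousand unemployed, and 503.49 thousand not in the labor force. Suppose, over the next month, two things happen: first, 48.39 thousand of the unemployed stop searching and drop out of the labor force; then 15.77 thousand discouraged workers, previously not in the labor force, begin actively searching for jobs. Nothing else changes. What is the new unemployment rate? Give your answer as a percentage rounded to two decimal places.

New unemployment rate ≈ 6.13%.

Initially, labor force = 1,151.93 + 107.79 = 1,259.72 thousand, so u = 107.79/1,259.72 = 8.56%.
After the first change, unemployed and labor force both fall by 48.39 → E = 1,151.93, U = 59.40, labor force = 1,211.33 thousand.
After the second change, unemployed and labor force both rise by 15.77 → E = 1,151.93, U = 75.17, labor force = 1,227.10 thousand.
New unemployment rate = 75.17 / 1,227.10 = 6.13%.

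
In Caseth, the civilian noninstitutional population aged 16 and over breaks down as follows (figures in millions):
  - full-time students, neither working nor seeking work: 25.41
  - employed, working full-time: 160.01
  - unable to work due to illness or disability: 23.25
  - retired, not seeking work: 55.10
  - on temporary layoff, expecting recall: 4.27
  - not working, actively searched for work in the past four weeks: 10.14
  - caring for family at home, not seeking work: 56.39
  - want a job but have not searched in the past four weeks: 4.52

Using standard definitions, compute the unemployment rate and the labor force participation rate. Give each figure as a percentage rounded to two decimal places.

Unemployment rate ≈ 8.26%; labor force participation rate ≈ 51.44%.

Employed = 160.01 million.
Unemployed = 4.27 + 10.14 = 14.41 million (jobless and actively searching, or on temporary layoff).
Labor force = 160.01 + 14.41 = 174.42 million.
Not in labor force = 25.41 + 23.25 + 55.10 + 56.39 + 4.52 = 164.67 million (those not working and not actively searching are outside the labor force — including those who want a job but have given up searching).
Civilian working-age population = 174.42 + 164.67 = 339.09 million.
Unemployment rate = 14.41 / 174.42 = 8.26%.
Labor force participation rate = 174.42 / 339.09 = 51.44%.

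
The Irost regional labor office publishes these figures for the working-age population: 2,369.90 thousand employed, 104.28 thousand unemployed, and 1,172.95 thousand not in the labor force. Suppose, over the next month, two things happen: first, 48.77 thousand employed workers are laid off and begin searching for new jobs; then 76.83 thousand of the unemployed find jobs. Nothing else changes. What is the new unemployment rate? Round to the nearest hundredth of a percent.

New unemployment rate ≈ 3.08%.

Initially, labor force = 2,369.90 + 104.28 = 2,474.18 thousand, so u = 104.28/2,474.18 = 4.21%.
After the first change, employed falls and unemployed rises by 48.77; labor force unchanged → E = 2,321.13, U = 153.05, labor force = 2,474.18 thousand.
After the second change, unemployed falls and employed rises by 76.83; labor force unchanged → E = 2,397.96, U = 76.22, labor force = 2,474.18 thousand.
New unemployment rate = 76.22 / 2,474.18 = 3.08%.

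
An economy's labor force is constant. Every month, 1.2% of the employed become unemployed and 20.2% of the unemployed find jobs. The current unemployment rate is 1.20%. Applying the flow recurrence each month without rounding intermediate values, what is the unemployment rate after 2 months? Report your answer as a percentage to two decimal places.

Unemployment rate after two months ≈ 2.88%.

With a fixed labor force, u_{t+1} = u_t + s·(1−u_t) − f·u_t = u_t·(1−s−f) + s.
Here 1−s−f = 0.786 and s = 0.012.
u_1 = 0.012000 × 0.786 + 0.012 = 0.021432.
u_2 = 0.021432 × 0.786 + 0.012 = 0.028846.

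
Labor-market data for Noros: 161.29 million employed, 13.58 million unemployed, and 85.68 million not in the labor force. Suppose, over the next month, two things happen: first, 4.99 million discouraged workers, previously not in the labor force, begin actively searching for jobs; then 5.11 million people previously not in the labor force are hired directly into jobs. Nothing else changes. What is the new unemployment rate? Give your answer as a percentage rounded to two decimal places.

Initially, labor force = 161.29 + 13.58 = 174.87 million, so u = 13.58/174.87 = 7.77%.
After the first change, unemployed and labor force both rise by 4.99 → E = 161.29, U = 18.57, labor force = 179.86 million.
After the second change, employed and labor force both rise by 5.11; unemployed unchanged → E = 166.40, U = 18.57, labor force = 184.97 million.
New unemployment rate = 18.57 / 184.97 = 10.04%.

New unemployment rate ≈ 10.04%.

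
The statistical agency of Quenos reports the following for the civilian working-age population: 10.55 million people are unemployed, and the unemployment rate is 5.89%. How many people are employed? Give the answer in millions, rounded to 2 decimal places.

About 168.57 million are employed.

Labor force = U / u = 10.55 / 0.0589 ≈ 179.12 million.
Employed = labor force − unemployed = 179.12 − 10.55 = 168.57 million.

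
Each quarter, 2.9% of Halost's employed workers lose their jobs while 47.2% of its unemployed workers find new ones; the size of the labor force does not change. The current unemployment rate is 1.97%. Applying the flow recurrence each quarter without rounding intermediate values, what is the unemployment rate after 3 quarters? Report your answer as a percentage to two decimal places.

Unemployment rate after three quarters ≈ 5.31%.

With a fixed labor force, u_{t+1} = u_t + s·(1−u_t) − f·u_t = u_t·(1−s−f) + s.
Here 1−s−f = 0.499 and s = 0.029.
u_1 = 0.019700 × 0.499 + 0.029 = 0.038830.
u_2 = 0.038830 × 0.499 + 0.029 = 0.048376.
u_3 = 0.048376 × 0.499 + 0.029 = 0.053140.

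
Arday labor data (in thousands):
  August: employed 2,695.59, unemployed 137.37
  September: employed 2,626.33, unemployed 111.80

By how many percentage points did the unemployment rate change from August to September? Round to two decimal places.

August: labor force = 2,695.59 + 137.37 = 2,832.96; u = 137.37/2,832.96 = 4.85%.
September: labor force = 2,626.33 + 111.80 = 2,738.13; u = 111.80/2,738.13 = 4.08%.
Change = 4.08% − 4.85% = −0.77 pp.

The unemployment rate changed by −0.77 percentage points.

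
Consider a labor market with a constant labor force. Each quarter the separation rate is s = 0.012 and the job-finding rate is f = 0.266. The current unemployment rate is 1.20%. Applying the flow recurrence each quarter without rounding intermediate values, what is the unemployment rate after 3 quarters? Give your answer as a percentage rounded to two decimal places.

With a fixed labor force, u_{t+1} = u_t + s·(1−u_t) − f·u_t = u_t·(1−s−f) + s.
Here 1−s−f = 0.722 and s = 0.012.
u_1 = 0.012000 × 0.722 + 0.012 = 0.020664.
u_2 = 0.020664 × 0.722 + 0.012 = 0.026919.
u_3 = 0.026919 × 0.722 + 0.012 = 0.031436.

Unemployment rate after three quarters ≈ 3.14%.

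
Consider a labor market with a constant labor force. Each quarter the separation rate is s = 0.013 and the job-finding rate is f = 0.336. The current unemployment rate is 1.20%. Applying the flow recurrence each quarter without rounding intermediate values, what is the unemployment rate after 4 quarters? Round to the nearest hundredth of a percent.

With a fixed labor force, u_{t+1} = u_t + s·(1−u_t) − f·u_t = u_t·(1−s−f) + s.
Here 1−s−f = 0.651 and s = 0.013.
u_1 = 0.012000 × 0.651 + 0.013 = 0.020812.
u_2 = 0.020812 × 0.651 + 0.013 = 0.026549.
u_3 = 0.026549 × 0.651 + 0.013 = 0.030283.
u_4 = 0.030283 × 0.651 + 0.013 = 0.032714.

Unemployment rate after four quarters ≈ 3.27%.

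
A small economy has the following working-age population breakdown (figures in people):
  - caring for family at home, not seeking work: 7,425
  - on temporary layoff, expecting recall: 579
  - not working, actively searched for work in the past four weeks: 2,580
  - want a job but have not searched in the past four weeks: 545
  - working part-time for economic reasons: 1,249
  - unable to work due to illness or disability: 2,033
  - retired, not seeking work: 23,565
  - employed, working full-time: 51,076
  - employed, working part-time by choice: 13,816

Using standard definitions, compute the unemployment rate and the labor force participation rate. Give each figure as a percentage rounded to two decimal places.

Employed = 1,249 + 51,076 + 13,816 = 66,141 (anyone who worked, including part-time for economic reasons, counts as employed).
Unemployed = 579 + 2,580 = 3,159 (jobless and actively searching, or on temporary layoff).
Labor force = 66,141 + 3,159 = 69,300.
Not in labor force = 7,425 + 545 + 2,033 + 23,565 = 33,568 (those not working and not actively searching are outside the labor force — including those who want a job but have given up searching).
Civilian working-age population = 69,300 + 33,568 = 102,868.
Unemployment rate = 3,159 / 69,300 = 4.56%.
Labor force participation rate = 69,300 / 102,868 = 67.37%.

Unemployment rate ≈ 4.56%; labor force participation rate ≈ 67.37%.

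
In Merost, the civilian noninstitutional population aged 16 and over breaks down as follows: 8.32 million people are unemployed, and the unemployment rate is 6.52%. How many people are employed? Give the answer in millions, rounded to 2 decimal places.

About 119.29 million are employed.

Labor force = U / u = 8.32 / 0.0652 ≈ 127.61 million.
Employed = labor force − unemployed = 127.61 − 8.32 = 119.29 million.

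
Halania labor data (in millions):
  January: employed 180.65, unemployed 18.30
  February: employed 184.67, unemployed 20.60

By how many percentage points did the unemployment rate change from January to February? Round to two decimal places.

January: labor force = 180.65 + 18.30 = 198.95; u = 18.30/198.95 = 9.20%.
February: labor force = 184.67 + 20.60 = 205.27; u = 20.60/205.27 = 10.04%.
Change = 10.04% − 9.20% = +0.84 pp.

The unemployment rate changed by +0.84 percentage points.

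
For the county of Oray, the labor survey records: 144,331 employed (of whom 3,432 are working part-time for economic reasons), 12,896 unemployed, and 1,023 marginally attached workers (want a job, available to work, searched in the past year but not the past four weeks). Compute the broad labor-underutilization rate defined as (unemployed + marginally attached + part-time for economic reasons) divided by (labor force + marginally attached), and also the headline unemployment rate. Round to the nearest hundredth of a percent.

Broad underutilization rate ≈ 10.96%; headline unemployment rate ≈ 8.20%.

Labor force = 144,331 + 12,896 = 157,227.
Numerator = 12,896 + 1,023 + 3,432 = 17,351.
Denominator = 157,227 + 1,023 = 158,250.
Broad rate = 17,351 / 158,250 = 10.96%.
Headline unemployment rate = 12,896 / 157,227 = 8.20%.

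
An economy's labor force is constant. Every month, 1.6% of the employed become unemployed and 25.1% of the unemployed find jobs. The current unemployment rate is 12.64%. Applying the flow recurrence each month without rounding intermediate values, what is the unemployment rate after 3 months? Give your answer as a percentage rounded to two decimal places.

With a fixed labor force, u_{t+1} = u_t + s·(1−u_t) − f·u_t = u_t·(1−s−f) + s.
Here 1−s−f = 0.733 and s = 0.016.
u_1 = 0.126400 × 0.733 + 0.016 = 0.108651.
u_2 = 0.108651 × 0.733 + 0.016 = 0.095641.
u_3 = 0.095641 × 0.733 + 0.016 = 0.086105.

Unemployment rate after three months ≈ 8.61%.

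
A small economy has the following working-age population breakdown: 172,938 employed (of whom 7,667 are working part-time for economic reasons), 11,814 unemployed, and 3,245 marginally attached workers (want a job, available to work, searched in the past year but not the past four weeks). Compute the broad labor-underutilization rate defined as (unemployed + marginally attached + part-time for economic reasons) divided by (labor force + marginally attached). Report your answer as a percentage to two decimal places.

Broad underutilization rate ≈ 12.09%.

Labor force = 172,938 + 11,814 = 184,752.
Numerator = 11,814 + 3,245 + 7,667 = 22,726.
Denominator = 184,752 + 3,245 = 187,997.
Broad rate = 22,726 / 187,997 = 12.09%.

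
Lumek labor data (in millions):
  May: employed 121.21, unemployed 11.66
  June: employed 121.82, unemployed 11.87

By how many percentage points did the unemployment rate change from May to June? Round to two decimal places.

The unemployment rate changed by +0.10 percentage points.

May: labor force = 121.21 + 11.66 = 132.87; u = 11.66/132.87 = 8.78%.
June: labor force = 121.82 + 11.87 = 133.69; u = 11.87/133.69 = 8.88%.
Change = 8.88% − 8.78% = +0.10 pp.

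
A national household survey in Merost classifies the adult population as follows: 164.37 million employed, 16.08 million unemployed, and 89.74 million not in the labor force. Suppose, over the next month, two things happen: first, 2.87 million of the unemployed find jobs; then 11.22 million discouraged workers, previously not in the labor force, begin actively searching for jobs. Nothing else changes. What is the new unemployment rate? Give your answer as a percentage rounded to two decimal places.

Initially, labor force = 164.37 + 16.08 = 180.45 million, so u = 16.08/180.45 = 8.91%.
After the first change, unemployed falls and employed rises by 2.87; labor force unchanged → E = 167.24, U = 13.21, labor force = 180.45 million.
After the second change, unemployed and labor force both rise by 11.22 → E = 167.24, U = 24.43, labor force = 191.67 million.
New unemployment rate = 24.43 / 191.67 = 12.75%.

New unemployment rate ≈ 12.75%.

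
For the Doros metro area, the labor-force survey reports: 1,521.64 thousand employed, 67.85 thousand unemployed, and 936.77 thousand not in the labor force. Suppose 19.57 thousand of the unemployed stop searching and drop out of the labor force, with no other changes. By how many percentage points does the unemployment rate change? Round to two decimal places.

The unemployment rate changes by −1.19 percentage points.

Initially, labor force = 1,521.64 + 67.85 = 1,589.49 thousand, so u = 67.85/1,589.49 = 4.27%.
After the change, unemployed and labor force both fall by 19.57 → E = 1,521.64, U = 48.28, labor force = 1,569.92 thousand.
New unemployment rate = 48.28 / 1,569.92 = 3.08%.
Change = 3.08% − 4.27% = −1.19 percentage points.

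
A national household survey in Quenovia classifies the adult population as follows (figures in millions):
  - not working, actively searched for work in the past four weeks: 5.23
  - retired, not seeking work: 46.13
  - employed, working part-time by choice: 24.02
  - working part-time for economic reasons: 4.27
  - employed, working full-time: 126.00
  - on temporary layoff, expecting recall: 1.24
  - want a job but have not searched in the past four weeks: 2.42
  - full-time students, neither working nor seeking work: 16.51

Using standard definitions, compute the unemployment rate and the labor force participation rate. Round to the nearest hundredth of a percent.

Employed = 24.02 + 4.27 + 126.00 = 154.29 million (anyone who worked, including part-time for economic reasons, counts as employed).
Unemployed = 5.23 + 1.24 = 6.47 million (jobless and actively searching, or on temporary layoff).
Labor force = 154.29 + 6.47 = 160.76 million.
Not in labor force = 46.13 + 2.42 + 16.51 = 65.06 million (those not working and not actively searching are outside the labor force — including those who want a job but have given up searching).
Civilian working-age population = 160.76 + 65.06 = 225.82 million.
Unemployment rate = 6.47 / 160.76 = 4.02%.
Labor force participation rate = 160.76 / 225.82 = 71.19%.

Unemployment rate ≈ 4.02%; labor force participation rate ≈ 71.19%.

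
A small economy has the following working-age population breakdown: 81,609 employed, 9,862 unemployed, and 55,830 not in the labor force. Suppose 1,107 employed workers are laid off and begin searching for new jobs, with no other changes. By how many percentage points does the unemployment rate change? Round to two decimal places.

Initially, labor force = 81,609 + 9,862 = 91,471, so u = 9,862/91,471 = 10.78%.
After the change, employed falls and unemployed rises by 1,107; labor force unchanged → E = 80,502, U = 10,969, labor force = 91,471.
New unemployment rate = 10,969 / 91,471 = 11.99%.
Change = 11.99% − 10.78% = +1.21 percentage points.

The unemployment rate changes by +1.21 percentage points.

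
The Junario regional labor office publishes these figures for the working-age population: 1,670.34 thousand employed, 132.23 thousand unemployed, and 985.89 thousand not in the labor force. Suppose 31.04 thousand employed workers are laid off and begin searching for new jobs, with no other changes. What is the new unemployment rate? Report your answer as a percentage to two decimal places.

Initially, labor force = 1,670.34 + 132.23 = 1,802.57 thousand, so u = 132.23/1,802.57 = 7.34%.
After the change, employed falls and unemployed rises by 31.04; labor force unchanged → E = 1,639.30, U = 163.27, labor force = 1,802.57 thousand.
New unemployment rate = 163.27 / 1,802.57 = 9.06%.

New unemployment rate ≈ 9.06%.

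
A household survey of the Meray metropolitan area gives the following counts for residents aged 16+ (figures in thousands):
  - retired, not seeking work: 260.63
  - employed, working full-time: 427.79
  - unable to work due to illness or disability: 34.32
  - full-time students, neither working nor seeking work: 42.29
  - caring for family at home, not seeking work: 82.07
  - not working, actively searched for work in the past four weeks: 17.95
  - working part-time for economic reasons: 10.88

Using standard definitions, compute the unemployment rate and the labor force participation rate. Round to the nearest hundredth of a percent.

Unemployment rate ≈ 3.93%; labor force participation rate ≈ 52.13%.

Employed = 427.79 + 10.88 = 438.67 thousand (anyone who worked, including part-time for economic reasons, counts as employed).
Unemployed = 17.95 thousand.
Labor force = 438.67 + 17.95 = 456.62 thousand.
Not in labor force = 260.63 + 34.32 + 42.29 + 82.07 = 419.31 thousand (those not working and not actively searching are outside the labor force).
Civilian working-age population = 456.62 + 419.31 = 875.93 thousand.
Unemployment rate = 17.95 / 456.62 = 3.93%.
Labor force participation rate = 456.62 / 875.93 = 52.13%.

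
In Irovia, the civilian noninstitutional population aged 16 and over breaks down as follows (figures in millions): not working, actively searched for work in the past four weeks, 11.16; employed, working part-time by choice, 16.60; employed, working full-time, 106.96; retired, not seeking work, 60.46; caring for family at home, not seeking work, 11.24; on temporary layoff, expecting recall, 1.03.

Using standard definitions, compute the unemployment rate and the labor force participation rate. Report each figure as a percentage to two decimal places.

Unemployment rate ≈ 8.98%; labor force participation rate ≈ 65.44%.

Employed = 16.60 + 106.96 = 123.56 million.
Unemployed = 11.16 + 1.03 = 12.19 million (jobless and actively searching, or on temporary layoff).
Labor force = 123.56 + 12.19 = 135.75 million.
Not in labor force = 60.46 + 11.24 = 71.70 million (those not working and not actively searching are outside the labor force).
Civilian working-age population = 135.75 + 71.70 = 207.45 million.
Unemployment rate = 12.19 / 135.75 = 8.98%.
Labor force participation rate = 135.75 / 207.45 = 65.44%.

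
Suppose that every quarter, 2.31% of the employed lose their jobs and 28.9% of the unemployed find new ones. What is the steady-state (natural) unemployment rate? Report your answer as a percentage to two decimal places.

Steady-state unemployment rate ≈ 7.40%.

At steady state the flows balance: s·E = f·U, so U/(E+U) = s/(s+f).
u* = 2.31 / (2.31 + 28.9) = 2.31 / 31.21 = 7.40%.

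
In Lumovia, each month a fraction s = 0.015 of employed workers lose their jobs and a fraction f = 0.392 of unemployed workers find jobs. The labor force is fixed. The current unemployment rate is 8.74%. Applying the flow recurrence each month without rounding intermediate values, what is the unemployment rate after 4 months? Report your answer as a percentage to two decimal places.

Unemployment rate after four months ≈ 4.31%.

With a fixed labor force, u_{t+1} = u_t + s·(1−u_t) − f·u_t = u_t·(1−s−f) + s.
Here 1−s−f = 0.593 and s = 0.015.
u_1 = 0.087400 × 0.593 + 0.015 = 0.066828.
u_2 = 0.066828 × 0.593 + 0.015 = 0.054629.
u_3 = 0.054629 × 0.593 + 0.015 = 0.047395.
u_4 = 0.047395 × 0.593 + 0.015 = 0.043105.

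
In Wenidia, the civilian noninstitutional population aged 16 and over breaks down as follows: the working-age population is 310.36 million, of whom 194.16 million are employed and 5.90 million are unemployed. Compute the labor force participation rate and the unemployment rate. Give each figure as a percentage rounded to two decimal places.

Labor force = employed + unemployed = 194.16 + 5.90 = 200.06 million.
Unemployment rate = 5.90 / 200.06 = 2.95%.
Labor force participation rate = 200.06 / 310.36 = 64.46%.

Labor force participation rate ≈ 64.46%; unemployment rate ≈ 2.95%.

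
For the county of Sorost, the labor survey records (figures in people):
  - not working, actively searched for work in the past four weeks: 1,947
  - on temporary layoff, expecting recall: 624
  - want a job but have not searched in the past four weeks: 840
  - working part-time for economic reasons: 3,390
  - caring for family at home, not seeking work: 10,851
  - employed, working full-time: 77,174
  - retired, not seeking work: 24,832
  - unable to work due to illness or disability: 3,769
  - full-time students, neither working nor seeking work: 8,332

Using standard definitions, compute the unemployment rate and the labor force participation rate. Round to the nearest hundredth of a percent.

Unemployment rate ≈ 3.09%; labor force participation rate ≈ 63.10%.

Employed = 3,390 + 77,174 = 80,564 (anyone who worked, including part-time for economic reasons, counts as employed).
Unemployed = 1,947 + 624 = 2,571 (jobless and actively searching, or on temporary layoff).
Labor force = 80,564 + 2,571 = 83,135.
Not in labor force = 840 + 10,851 + 24,832 + 3,769 + 8,332 = 48,624 (those not working and not actively searching are outside the labor force — including those who want a job but have given up searching).
Civilian working-age population = 83,135 + 48,624 = 131,759.
Unemployment rate = 2,571 / 83,135 = 3.09%.
Labor force participation rate = 83,135 / 131,759 = 63.10%.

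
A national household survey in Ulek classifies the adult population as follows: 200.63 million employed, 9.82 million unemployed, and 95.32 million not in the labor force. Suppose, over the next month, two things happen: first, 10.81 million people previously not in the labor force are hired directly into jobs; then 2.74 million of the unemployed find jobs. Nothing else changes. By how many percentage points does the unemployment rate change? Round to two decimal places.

The unemployment rate changes by −1.47 percentage points.

Initially, labor force = 200.63 + 9.82 = 210.45 million, so u = 9.82/210.45 = 4.67%.
After the first change, employed and labor force both rise by 10.81; unemployed unchanged → E = 211.44, U = 9.82, labor force = 221.26 million.
After the second change, unemployed falls and employed rises by 2.74; labor force unchanged → E = 214.18, U = 7.08, labor force = 221.26 million.
New unemployment rate = 7.08 / 221.26 = 3.20%.
Change = 3.20% − 4.67% = −1.47 percentage points.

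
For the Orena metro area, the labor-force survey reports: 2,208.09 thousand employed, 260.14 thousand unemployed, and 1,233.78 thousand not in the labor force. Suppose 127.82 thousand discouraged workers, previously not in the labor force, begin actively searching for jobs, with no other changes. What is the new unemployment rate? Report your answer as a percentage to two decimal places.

New unemployment rate ≈ 14.94%.

Initially, labor force = 2,208.09 + 260.14 = 2,468.23 thousand, so u = 260.14/2,468.23 = 10.54%.
After the change, unemployed and labor force both rise by 127.82 → E = 2,208.09, U = 387.96, labor force = 2,596.05 thousand.
New unemployment rate = 387.96 / 2,596.05 = 14.94%.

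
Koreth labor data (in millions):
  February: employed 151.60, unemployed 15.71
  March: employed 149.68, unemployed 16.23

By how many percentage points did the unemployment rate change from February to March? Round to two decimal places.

February: labor force = 151.60 + 15.71 = 167.31; u = 15.71/167.31 = 9.39%.
March: labor force = 149.68 + 16.23 = 165.91; u = 16.23/165.91 = 9.78%.
Change = 9.78% − 9.39% = +0.39 pp.

The unemployment rate changed by +0.39 percentage points.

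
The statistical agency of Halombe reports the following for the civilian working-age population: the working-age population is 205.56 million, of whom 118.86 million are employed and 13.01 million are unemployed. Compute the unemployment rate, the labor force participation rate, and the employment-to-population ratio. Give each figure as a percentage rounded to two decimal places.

Labor force = employed + unemployed = 118.86 + 13.01 = 131.87 million.
Unemployment rate = 13.01 / 131.87 = 9.87%.
Labor force participation rate = 131.87 / 205.56 = 64.15%.
Employment-population ratio = 118.86 / 205.56 = 57.82%.

Unemployment rate ≈ 9.87%; labor force participation rate ≈ 64.15%; employment-population ratio ≈ 57.82%.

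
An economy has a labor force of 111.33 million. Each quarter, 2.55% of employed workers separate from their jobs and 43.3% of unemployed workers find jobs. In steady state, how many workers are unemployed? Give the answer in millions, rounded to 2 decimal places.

Steady-state unemployment rate u* = s/(s+f) = 2.55/(2.55+43.3) = 0.055616.
Unemployed = u* × labor force = 0.055616 × 111.33 ≈ 6.19 million.

About 6.19 million are unemployed in steady state.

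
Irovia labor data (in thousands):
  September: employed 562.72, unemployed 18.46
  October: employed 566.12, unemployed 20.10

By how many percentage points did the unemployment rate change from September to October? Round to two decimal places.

September: labor force = 562.72 + 18.46 = 581.18; u = 18.46/581.18 = 3.18%.
October: labor force = 566.12 + 20.10 = 586.22; u = 20.10/586.22 = 3.43%.
Change = 3.43% − 3.18% = +0.25 pp.

The unemployment rate changed by +0.25 percentage points.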